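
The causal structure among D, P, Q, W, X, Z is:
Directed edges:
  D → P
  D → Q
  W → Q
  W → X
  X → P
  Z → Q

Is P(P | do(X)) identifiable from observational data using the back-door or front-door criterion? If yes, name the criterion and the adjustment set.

desc(X)\{X}={P}; candidates ⊆ {D,Q,W,Z}.
∅: X⊥P given ∅ in G with X→· removed — back-door holds.
P(P|do(X)) = P(P|X) — no adjustment needed.

P(P|do(X)): backdoor, adjust for ∅.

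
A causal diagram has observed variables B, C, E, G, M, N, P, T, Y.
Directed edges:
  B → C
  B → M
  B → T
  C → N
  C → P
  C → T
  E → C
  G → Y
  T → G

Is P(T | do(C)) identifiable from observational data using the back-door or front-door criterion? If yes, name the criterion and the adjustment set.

desc(C)\{C}={G,N,P,T,Y}; candidates ⊆ {B,E,M}.
size 0: {}; under {} C still reaches {B,E,G,M,T,Y} ∋ T.
{B}: C⊥T given {B} in G with C→· removed — back-door holds.
P(T|do(C)) = Σ_{B} P(T|C,B)·P(B).

P(T|do(C)): backdoor, adjust for {B}.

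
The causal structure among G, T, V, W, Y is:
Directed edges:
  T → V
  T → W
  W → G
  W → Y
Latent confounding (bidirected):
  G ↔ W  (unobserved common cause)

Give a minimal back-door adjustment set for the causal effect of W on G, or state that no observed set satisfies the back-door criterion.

W→G: no observed back-door set.

desc(W)\{W}={G,Y}; candidates ⊆ {T,V}.
W↔G: latent back-door arc(s) into W.
size 0: {}; under {} W still reaches {G,T,V} ∋ G.
size 1: {T}, {V}; under {T} W still reaches {G} ∋ G.
size 2: {T,V}; under {T,V} W still reaches {G} ∋ G.
W↔G cannot be blocked by any observed set — no back-door set.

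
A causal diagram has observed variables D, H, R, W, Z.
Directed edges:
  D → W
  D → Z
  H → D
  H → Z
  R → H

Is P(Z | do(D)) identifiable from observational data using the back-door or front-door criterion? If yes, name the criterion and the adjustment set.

desc(D)\{D}={W,Z}; candidates ⊆ {H,R}.
size 0: {}; under {} D still reaches {H,R,Z} ∋ Z.
{H}: D⊥Z given {H} in G with D→· removed — back-door holds.
P(Z|do(D)) = Σ_{H} P(Z|D,H)·P(H).

P(Z|do(D)): backdoor, adjust for {H}.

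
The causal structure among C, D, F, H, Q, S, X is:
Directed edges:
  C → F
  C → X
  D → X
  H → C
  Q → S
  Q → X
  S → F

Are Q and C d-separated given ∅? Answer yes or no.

Bayes-Ball from Q | ∅ reaches {F,S,X}.
C ∉ reach(Q|∅) ⇒ Q ⊥ C | ∅.

Yes — Q ⊥ C | ∅.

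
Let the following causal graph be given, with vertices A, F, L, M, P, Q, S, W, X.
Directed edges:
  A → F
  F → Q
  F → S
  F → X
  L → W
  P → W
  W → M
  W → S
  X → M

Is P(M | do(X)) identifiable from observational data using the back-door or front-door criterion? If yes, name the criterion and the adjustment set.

desc(X)\{X}={M}; candidates ⊆ {A,F,L,P,Q,S,W}.
∅: X⊥M given ∅ in G with X→· removed — back-door holds.
P(M|do(X)) = P(M|X) — no adjustment needed.

P(M|do(X)): backdoor, adjust for ∅.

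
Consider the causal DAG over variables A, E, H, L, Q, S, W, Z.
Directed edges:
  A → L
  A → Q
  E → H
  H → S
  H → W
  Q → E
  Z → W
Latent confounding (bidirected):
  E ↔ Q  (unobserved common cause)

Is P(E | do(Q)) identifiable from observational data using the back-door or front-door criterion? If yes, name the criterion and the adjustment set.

desc(Q)\{Q}={E,H,S,W}; candidates ⊆ {A,L,Z}.
Q↔E: latent back-door arc(s) into Q.
size 0: {}; under {} Q still reaches {A,E,H,L,S,W} ∋ E.
size 1: {A}, {L}, {Z}; under {A} Q still reaches {E,H,S,W} ∋ E.
size 2: {A,L}, {A,Z}, {L,Z}; under {A,L} Q still reaches {E,H,S,W} ∋ E.
Q↔E cannot be blocked by any observed set — no back-door set.
No mediator lies on a directed Q→…→E path.
Neither criterion identifies P(E|do(Q)) in this graph.

P(E|do(Q)): not identifiable (no BD/FD set).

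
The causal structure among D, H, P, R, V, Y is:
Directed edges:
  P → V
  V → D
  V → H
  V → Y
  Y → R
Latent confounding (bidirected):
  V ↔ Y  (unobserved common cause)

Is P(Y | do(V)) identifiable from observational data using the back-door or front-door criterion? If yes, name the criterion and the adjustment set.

P(Y|do(V)): not identifiable (no BD/FD set).

desc(V)\{V}={D,H,R,Y}; candidates ⊆ {P}.
V↔Y: latent back-door arc(s) into V.
size 0: {}; under {} V still reaches {P,R,Y} ∋ Y.
size 1: {P}; under {P} V still reaches {R,Y} ∋ Y.
V↔Y cannot be blocked by any observed set — no back-door set.
No mediator lies on a directed V→…→Y path.
Neither criterion identifies P(Y|do(V)) in this graph.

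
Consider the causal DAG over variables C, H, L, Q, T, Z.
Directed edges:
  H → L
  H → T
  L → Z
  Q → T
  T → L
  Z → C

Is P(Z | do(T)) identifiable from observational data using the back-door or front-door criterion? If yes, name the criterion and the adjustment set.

desc(T)\{T}={C,L,Z}; candidates ⊆ {H,Q}.
size 0: {}; under {} T still reaches {C,H,L,Q,Z} ∋ Z.
{H}: T⊥Z given {H} in G with T→· removed — back-door holds.
P(Z|do(T)) = Σ_{H} P(Z|T,H)·P(H).

P(Z|do(T)): backdoor, adjust for {H}.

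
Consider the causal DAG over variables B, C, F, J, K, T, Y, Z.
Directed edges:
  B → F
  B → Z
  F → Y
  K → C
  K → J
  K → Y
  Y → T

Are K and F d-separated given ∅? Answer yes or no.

Bayes-Ball from K | ∅ reaches {C,J,T,Y}.
F ∉ reach(K|∅) ⇒ K ⊥ F | ∅.

Yes — K ⊥ F | ∅.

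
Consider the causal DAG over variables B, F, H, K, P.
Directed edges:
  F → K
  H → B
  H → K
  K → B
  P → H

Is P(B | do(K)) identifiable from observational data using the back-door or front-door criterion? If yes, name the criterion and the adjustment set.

desc(K)\{K}={B}; candidates ⊆ {F,H,P}.
size 0: {}; under {} K still reaches {B,F,H,P} ∋ B.
{H}: K⊥B given {H} in G with K→· removed — back-door holds.
P(B|do(K)) = Σ_{H} P(B|K,H)·P(H).

P(B|do(K)): backdoor, adjust for {H}.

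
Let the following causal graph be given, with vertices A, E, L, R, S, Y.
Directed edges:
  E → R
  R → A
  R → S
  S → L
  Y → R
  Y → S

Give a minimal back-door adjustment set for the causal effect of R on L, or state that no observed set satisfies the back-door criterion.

R→L: minimal back-door set {Y}.

desc(R)\{R}={A,L,S}; candidates ⊆ {E,Y}.
size 0: {}; under {} R still reaches {E,L,S,Y} ∋ L.
{Y}: R⊥L given {Y} in G with R→· removed — back-door holds.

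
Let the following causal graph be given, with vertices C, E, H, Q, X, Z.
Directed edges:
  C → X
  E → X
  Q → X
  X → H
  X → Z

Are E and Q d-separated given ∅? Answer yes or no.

Yes — E ⊥ Q | ∅.

Bayes-Ball from E | ∅ reaches {H,X,Z}.
Q ∉ reach(E|∅) ⇒ E ⊥ Q | ∅.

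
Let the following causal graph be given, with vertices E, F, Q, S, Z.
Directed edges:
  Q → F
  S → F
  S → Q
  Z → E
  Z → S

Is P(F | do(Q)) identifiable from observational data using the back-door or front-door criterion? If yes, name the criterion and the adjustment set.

P(F|do(Q)): backdoor, adjust for {S}.

desc(Q)\{Q}={F}; candidates ⊆ {E,S,Z}.
size 0: {}; under {} Q still reaches {E,F,S,Z} ∋ F.
{S}: Q⊥F given {S} in G with Q→· removed — back-door holds.
P(F|do(Q)) = Σ_{S} P(F|Q,S)·P(S).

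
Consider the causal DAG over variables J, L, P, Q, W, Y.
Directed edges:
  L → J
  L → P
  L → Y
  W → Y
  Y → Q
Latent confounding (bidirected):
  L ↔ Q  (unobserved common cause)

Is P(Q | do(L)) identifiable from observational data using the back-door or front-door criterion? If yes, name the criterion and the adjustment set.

desc(L)\{L}={J,P,Q,Y}; candidates ⊆ {W}.
L↔Q: latent back-door arc(s) into L.
size 0: {}; under {} L still reaches {Q} ∋ Q.
size 1: {W}; under {W} L still reaches {Q} ∋ Q.
L↔Q cannot be blocked by any observed set — no back-door set.
{Y}: (i) intercepts every directed L→Q path; (ii) no back-door L→{Y}; (iii) {L} blocks every back-door {Y}→Q. Front-door holds.
P(Q|do(L)) = Σ_{Y} P(Y|L) Σ_{L'} P(Q|Y,L')P(L').

P(Q|do(L)): frontdoor, adjust for {Y}.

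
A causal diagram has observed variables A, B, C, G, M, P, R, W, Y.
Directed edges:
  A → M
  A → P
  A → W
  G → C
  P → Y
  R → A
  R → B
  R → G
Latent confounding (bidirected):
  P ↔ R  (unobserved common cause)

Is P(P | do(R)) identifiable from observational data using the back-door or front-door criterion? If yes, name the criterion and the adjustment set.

desc(R)\{R}={A,B,C,G,M,P,W,Y}; candidates ⊆ {—}.
R↔P: latent back-door arc(s) into R.
size 0: {}; under {} R still reaches {P,Y} ∋ P.
R↔P cannot be blocked by any observed set — no back-door set.
{A}: (i) intercepts every directed R→P path; (ii) no back-door R→{A}; (iii) {R} blocks every back-door {A}→P. Front-door holds.
P(P|do(R)) = Σ_{A} P(A|R) Σ_{R'} P(P|A,R')P(R').

P(P|do(R)): frontdoor, adjust for {A}.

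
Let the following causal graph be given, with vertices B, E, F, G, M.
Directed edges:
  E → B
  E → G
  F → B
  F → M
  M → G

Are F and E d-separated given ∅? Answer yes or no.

Yes — F ⊥ E | ∅.

Bayes-Ball from F | ∅ reaches {B,G,M}.
E ∉ reach(F|∅) ⇒ F ⊥ E | ∅.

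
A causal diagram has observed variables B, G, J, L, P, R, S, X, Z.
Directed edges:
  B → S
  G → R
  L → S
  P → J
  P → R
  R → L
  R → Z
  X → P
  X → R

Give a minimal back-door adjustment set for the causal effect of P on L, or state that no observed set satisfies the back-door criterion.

desc(P)\{P}={J,L,R,S,Z}; candidates ⊆ {B,G,X}.
size 0: {}; under {} P still reaches {L,R,S,X,Z} ∋ L.
{X}: P⊥L given {X} in G with P→· removed — back-door holds.

P→L: minimal back-door set {X}.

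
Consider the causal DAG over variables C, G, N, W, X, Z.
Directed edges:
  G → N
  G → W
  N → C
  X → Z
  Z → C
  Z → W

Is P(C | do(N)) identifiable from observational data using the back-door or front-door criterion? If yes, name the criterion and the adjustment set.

desc(N)\{N}={C}; candidates ⊆ {G,W,X,Z}.
∅: N⊥C given ∅ in G with N→· removed — back-door holds.
P(C|do(N)) = P(C|N) — no adjustment needed.

P(C|do(N)): backdoor, adjust for ∅.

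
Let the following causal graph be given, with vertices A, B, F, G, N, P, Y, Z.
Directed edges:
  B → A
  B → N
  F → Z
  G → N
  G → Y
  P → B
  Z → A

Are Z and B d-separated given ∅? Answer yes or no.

Yes — Z ⊥ B | ∅.

Bayes-Ball from Z | ∅ reaches {A,F}.
B ∉ reach(Z|∅) ⇒ Z ⊥ B | ∅.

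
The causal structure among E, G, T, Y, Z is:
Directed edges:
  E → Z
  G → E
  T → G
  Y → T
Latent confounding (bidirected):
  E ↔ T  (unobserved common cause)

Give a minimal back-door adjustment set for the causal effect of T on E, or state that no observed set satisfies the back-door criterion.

T→E: no observed back-door set.

desc(T)\{T}={E,G,Z}; candidates ⊆ {Y}.
T↔E: latent back-door arc(s) into T.
size 0: {}; under {} T still reaches {E,Y,Z} ∋ E.
size 1: {Y}; under {Y} T still reaches {E,Z} ∋ E.
T↔E cannot be blocked by any observed set — no back-door set.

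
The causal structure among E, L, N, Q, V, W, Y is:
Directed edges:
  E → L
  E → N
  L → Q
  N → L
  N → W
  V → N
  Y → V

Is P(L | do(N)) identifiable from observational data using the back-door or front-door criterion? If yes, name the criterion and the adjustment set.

P(L|do(N)): backdoor, adjust for {E}.

desc(N)\{N}={L,Q,W}; candidates ⊆ {E,V,Y}.
size 0: {}; under {} N still reaches {E,L,Q,V,Y} ∋ L.
{E}: N⊥L given {E} in G with N→· removed — back-door holds.
P(L|do(N)) = Σ_{E} P(L|N,E)·P(E).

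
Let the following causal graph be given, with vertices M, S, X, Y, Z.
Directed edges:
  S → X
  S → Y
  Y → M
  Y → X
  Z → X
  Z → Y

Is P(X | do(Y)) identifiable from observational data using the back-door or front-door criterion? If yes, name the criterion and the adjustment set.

desc(Y)\{Y}={M,X}; candidates ⊆ {S,Z}.
size 0: {}; under {} Y still reaches {S,X,Z} ∋ X.
size 1: {S}, {Z}; under {S} Y still reaches {X,Z} ∋ X.
{S,Z}: Y⊥X given {S,Z} in G with Y→· removed — back-door holds.
P(X|do(Y)) = Σ_{S,Z} P(X|Y,S,Z)·P(S,Z).

P(X|do(Y)): backdoor, adjust for {S, Z}.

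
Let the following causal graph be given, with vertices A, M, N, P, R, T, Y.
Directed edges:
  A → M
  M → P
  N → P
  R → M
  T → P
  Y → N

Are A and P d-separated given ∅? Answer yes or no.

Bayes-Ball from A | ∅ reaches {M,P}.
P ∈ reach(A|∅) ⇒ A ⊥̸ P | ∅.

No — A and P are d-connected given ∅.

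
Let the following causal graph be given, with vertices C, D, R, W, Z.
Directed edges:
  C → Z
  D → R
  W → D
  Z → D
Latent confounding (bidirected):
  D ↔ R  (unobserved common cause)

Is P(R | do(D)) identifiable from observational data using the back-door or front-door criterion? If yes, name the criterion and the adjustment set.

desc(D)\{D}={R}; candidates ⊆ {C,W,Z}.
D↔R: latent back-door arc(s) into D.
size 0: {}; under {} D still reaches {C,R,W,Z} ∋ R.
size 1: {C}, {W}, {Z}; under {C} D still reaches {R,W,Z} ∋ R.
size 2: {C,W}, {C,Z}, {W,Z}; under {C,W} D still reaches {R,Z} ∋ R.
D↔R cannot be blocked by any observed set — no back-door set.
No mediator lies on a directed D→…→R path.
Neither criterion identifies P(R|do(D)) in this graph.

P(R|do(D)): not identifiable (no BD/FD set).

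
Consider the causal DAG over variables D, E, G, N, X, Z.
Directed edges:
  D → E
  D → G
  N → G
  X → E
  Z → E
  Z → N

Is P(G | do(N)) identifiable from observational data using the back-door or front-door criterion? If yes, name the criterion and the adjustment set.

P(G|do(N)): backdoor, adjust for ∅.

desc(N)\{N}={G}; candidates ⊆ {D,E,X,Z}.
∅: N⊥G given ∅ in G with N→· removed — back-door holds.
P(G|do(N)) = P(G|N) — no adjustment needed.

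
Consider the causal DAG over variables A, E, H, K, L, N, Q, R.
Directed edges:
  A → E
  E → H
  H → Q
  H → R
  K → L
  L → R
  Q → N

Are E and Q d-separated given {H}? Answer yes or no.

Bayes-Ball from E | {H} reaches {A}.
Q ∉ reach(E|{H}) ⇒ E ⊥ Q | {H}.

Yes — E ⊥ Q | {H}.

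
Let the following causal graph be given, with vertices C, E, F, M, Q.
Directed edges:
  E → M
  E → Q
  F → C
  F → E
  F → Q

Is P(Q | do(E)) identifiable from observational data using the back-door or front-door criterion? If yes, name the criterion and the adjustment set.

desc(E)\{E}={M,Q}; candidates ⊆ {C,F}.
size 0: {}; under {} E still reaches {C,F,Q} ∋ Q.
{F}: E⊥Q given {F} in G with E→· removed — back-door holds.
P(Q|do(E)) = Σ_{F} P(Q|E,F)·P(F).

P(Q|do(E)): backdoor, adjust for {F}.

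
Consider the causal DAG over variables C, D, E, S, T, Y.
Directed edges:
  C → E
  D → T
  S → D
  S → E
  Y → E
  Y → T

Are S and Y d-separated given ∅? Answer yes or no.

Yes — S ⊥ Y | ∅.

Bayes-Ball from S | ∅ reaches {D,E,T}.
Y ∉ reach(S|∅) ⇒ S ⊥ Y | ∅.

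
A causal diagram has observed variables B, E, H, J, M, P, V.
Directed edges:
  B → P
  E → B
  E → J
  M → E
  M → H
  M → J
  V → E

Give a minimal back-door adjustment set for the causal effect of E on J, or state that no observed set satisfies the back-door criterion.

desc(E)\{E}={B,J,P}; candidates ⊆ {H,M,V}.
size 0: {}; under {} E still reaches {H,J,M,V} ∋ J.
{M}: E⊥J given {M} in G with E→· removed — back-door holds.

E→J: minimal back-door set {M}.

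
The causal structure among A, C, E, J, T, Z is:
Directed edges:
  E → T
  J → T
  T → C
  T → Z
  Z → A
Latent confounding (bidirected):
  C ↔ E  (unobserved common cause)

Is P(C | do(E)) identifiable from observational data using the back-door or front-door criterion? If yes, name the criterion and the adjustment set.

desc(E)\{E}={A,C,T,Z}; candidates ⊆ {J}.
E↔C: latent back-door arc(s) into E.
size 0: {}; under {} E still reaches {C} ∋ C.
size 1: {J}; under {J} E still reaches {C} ∋ C.
E↔C cannot be blocked by any observed set — no back-door set.
{T}: (i) intercepts every directed E→C path; (ii) no back-door E→{T}; (iii) {E} blocks every back-door {T}→C. Front-door holds.
P(C|do(E)) = Σ_{T} P(T|E) Σ_{E'} P(C|T,E')P(E').

P(C|do(E)): frontdoor, adjust for {T}.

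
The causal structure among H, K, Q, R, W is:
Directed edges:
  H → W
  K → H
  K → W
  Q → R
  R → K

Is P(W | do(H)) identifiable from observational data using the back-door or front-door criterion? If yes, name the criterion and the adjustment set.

P(W|do(H)): backdoor, adjust for {K}.

desc(H)\{H}={W}; candidates ⊆ {K,Q,R}.
size 0: {}; under {} H still reaches {K,Q,R,W} ∋ W.
{K}: H⊥W given {K} in G with H→· removed — back-door holds.
P(W|do(H)) = Σ_{K} P(W|H,K)·P(K).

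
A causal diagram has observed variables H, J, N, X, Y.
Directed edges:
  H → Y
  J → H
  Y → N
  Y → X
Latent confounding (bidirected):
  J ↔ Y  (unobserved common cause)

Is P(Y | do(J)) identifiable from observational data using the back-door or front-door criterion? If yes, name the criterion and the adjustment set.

P(Y|do(J)): frontdoor, adjust for {H}.

desc(J)\{J}={H,N,X,Y}; candidates ⊆ {—}.
J↔Y: latent back-door arc(s) into J.
size 0: {}; under {} J still reaches {N,X,Y} ∋ Y.
J↔Y cannot be blocked by any observed set — no back-door set.
{H}: (i) intercepts every directed J→Y path; (ii) no back-door J→{H}; (iii) {J} blocks every back-door {H}→Y. Front-door holds.
P(Y|do(J)) = Σ_{H} P(H|J) Σ_{J'} P(Y|H,J')P(J').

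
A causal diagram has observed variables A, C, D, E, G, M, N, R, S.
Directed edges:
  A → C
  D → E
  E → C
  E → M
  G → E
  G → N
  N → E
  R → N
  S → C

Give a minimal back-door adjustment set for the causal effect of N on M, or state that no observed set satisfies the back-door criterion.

N→M: minimal back-door set {G}.

desc(N)\{N}={C,E,M}; candidates ⊆ {A,D,G,R,S}.
size 0: {}; under {} N still reaches {C,E,G,M,R} ∋ M.
{G}: N⊥M given {G} in G with N→· removed — back-door holds.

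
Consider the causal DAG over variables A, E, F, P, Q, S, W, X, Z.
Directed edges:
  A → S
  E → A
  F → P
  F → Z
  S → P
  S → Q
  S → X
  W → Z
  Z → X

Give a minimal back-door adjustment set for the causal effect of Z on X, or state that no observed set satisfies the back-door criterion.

Z→X: minimal back-door set ∅.

desc(Z)\{Z}={X}; candidates ⊆ {A,E,F,P,Q,S,W}.
∅: Z⊥X given ∅ in G with Z→· removed — back-door holds.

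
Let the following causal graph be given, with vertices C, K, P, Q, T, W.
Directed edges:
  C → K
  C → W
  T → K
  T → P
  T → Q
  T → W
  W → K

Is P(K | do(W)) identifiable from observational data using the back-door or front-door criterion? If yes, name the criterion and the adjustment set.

desc(W)\{W}={K}; candidates ⊆ {C,P,Q,T}.
size 0: {}; under {} W still reaches {C,K,P,Q,T} ∋ K.
size 1: {C}, {P}, {Q} …(+1); under {C} W still reaches {K,P,Q,T} ∋ K.
{C,T}: W⊥K given {C,T} in G with W→· removed — back-door holds.
P(K|do(W)) = Σ_{C,T} P(K|W,C,T)·P(C,T).

P(K|do(W)): backdoor, adjust for {C, T}.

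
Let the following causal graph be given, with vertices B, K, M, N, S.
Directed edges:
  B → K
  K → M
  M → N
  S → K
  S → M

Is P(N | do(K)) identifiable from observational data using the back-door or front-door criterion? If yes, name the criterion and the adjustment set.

desc(K)\{K}={M,N}; candidates ⊆ {B,S}.
size 0: {}; under {} K still reaches {B,M,N,S} ∋ N.
{S}: K⊥N given {S} in G with K→· removed — back-door holds.
P(N|do(K)) = Σ_{S} P(N|K,S)·P(S).

P(N|do(K)): backdoor, adjust for {S}.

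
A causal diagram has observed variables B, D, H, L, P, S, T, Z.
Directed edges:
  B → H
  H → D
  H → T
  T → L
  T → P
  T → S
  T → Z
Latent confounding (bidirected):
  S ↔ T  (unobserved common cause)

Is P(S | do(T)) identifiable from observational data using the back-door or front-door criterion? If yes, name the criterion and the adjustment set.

desc(T)\{T}={L,P,S,Z}; candidates ⊆ {B,D,H}.
T↔S: latent back-door arc(s) into T.
size 0: {}; under {} T still reaches {B,D,H,S} ∋ S.
size 1: {B}, {D}, {H}; under {B} T still reaches {D,H,S} ∋ S.
size 2: {B,D}, {B,H}, {D,H}; under {B,D} T still reaches {H,S} ∋ S.
T↔S cannot be blocked by any observed set — no back-door set.
No mediator lies on a directed T→…→S path.
Neither criterion identifies P(S|do(T)) in this graph.

P(S|do(T)): not identifiable (no BD/FD set).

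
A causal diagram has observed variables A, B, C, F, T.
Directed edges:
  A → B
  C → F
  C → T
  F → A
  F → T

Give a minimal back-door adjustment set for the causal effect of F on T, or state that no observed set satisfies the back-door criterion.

desc(F)\{F}={A,B,T}; candidates ⊆ {C}.
size 0: {}; under {} F still reaches {C,T} ∋ T.
{C}: F⊥T given {C} in G with F→· removed — back-door holds.

F→T: minimal back-door set {C}.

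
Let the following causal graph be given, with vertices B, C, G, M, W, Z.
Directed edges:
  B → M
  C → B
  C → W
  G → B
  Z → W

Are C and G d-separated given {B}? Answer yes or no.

Bayes-Ball from C | {B} reaches {G,W}.
G ∈ reach(C|{B}) ⇒ C ⊥̸ G | {B}.

No — C and G are d-connected given {B}.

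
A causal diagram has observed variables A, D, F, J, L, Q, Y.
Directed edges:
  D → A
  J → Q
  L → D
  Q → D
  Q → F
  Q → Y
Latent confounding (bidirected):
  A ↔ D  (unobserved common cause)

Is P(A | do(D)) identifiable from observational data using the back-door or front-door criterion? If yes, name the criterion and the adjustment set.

P(A|do(D)): not identifiable (no BD/FD set).

desc(D)\{D}={A}; candidates ⊆ {F,J,L,Q,Y}.
D↔A: latent back-door arc(s) into D.
size 0: {}; under {} D still reaches {A,F,J,L,Q,Y} ∋ A.
size 1: {F}, {J}, {L} …(+2); under {F} D still reaches {A,J,L,Q,Y} ∋ A.
size 2: {F,J}, {F,L}, {F,Q} …(+7); under {F,J} D still reaches {A,L,Q,Y} ∋ A.
D↔A cannot be blocked by any observed set — no back-door set.
No mediator lies on a directed D→…→A path.
Neither criterion identifies P(A|do(D)) in this graph.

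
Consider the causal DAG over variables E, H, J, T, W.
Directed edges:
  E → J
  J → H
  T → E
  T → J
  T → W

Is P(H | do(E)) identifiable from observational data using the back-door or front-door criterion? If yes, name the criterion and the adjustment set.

P(H|do(E)): backdoor, adjust for {T}.

desc(E)\{E}={H,J}; candidates ⊆ {T,W}.
size 0: {}; under {} E still reaches {H,J,T,W} ∋ H.
{T}: E⊥H given {T} in G with E→· removed — back-door holds.
P(H|do(E)) = Σ_{T} P(H|E,T)·P(T).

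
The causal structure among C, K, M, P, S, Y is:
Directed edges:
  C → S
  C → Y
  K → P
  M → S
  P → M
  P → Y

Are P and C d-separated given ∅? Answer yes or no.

Yes — P ⊥ C | ∅.

Bayes-Ball from P | ∅ reaches {K,M,S,Y}.
C ∉ reach(P|∅) ⇒ P ⊥ C | ∅.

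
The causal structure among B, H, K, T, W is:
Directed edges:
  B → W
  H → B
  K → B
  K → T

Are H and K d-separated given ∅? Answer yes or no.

Bayes-Ball from H | ∅ reaches {B,W}.
K ∉ reach(H|∅) ⇒ H ⊥ K | ∅.

Yes — H ⊥ K | ∅.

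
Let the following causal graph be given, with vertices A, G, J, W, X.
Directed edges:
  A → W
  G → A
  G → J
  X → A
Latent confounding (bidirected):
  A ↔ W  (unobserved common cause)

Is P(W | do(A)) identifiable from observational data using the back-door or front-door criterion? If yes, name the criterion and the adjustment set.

P(W|do(A)): not identifiable (no BD/FD set).

desc(A)\{A}={W}; candidates ⊆ {G,J,X}.
A↔W: latent back-door arc(s) into A.
size 0: {}; under {} A still reaches {G,J,W,X} ∋ W.
size 1: {G}, {J}, {X}; under {G} A still reaches {W,X} ∋ W.
size 2: {G,J}, {G,X}, {J,X}; under {G,J} A still reaches {W,X} ∋ W.
A↔W cannot be blocked by any observed set — no back-door set.
No mediator lies on a directed A→…→W path.
Neither criterion identifies P(W|do(A)) in this graph.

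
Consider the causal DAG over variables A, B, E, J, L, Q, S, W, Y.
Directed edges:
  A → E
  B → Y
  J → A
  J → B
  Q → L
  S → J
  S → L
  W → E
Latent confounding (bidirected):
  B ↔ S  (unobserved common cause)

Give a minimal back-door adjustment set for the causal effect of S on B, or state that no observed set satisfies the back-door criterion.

desc(S)\{S}={A,B,E,J,L,Y}; candidates ⊆ {Q,W}.
S↔B: latent back-door arc(s) into S.
size 0: {}; under {} S still reaches {B,Y} ∋ B.
size 1: {Q}, {W}; under {Q} S still reaches {B,Y} ∋ B.
size 2: {Q,W}; under {Q,W} S still reaches {B,Y} ∋ B.
S↔B cannot be blocked by any observed set — no back-door set.

S→B: no observed back-door set.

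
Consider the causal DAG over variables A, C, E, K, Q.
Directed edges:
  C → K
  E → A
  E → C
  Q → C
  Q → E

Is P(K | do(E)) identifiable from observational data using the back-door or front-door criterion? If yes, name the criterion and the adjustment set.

P(K|do(E)): backdoor, adjust for {Q}.

desc(E)\{E}={A,C,K}; candidates ⊆ {Q}.
size 0: {}; under {} E still reaches {C,K,Q} ∋ K.
{Q}: E⊥K given {Q} in G with E→· removed — back-door holds.
P(K|do(E)) = Σ_{Q} P(K|E,Q)·P(Q).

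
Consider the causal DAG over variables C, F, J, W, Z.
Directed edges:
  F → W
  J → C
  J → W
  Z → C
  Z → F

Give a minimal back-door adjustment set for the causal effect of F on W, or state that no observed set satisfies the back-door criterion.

F→W: minimal back-door set ∅.

desc(F)\{F}={W}; candidates ⊆ {C,J,Z}.
∅: F⊥W given ∅ in G with F→· removed — back-door holds.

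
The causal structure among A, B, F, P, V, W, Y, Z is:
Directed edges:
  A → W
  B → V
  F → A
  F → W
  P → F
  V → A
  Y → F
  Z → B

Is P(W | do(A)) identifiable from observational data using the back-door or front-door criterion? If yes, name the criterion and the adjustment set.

P(W|do(A)): backdoor, adjust for {F}.

desc(A)\{A}={W}; candidates ⊆ {B,F,P,V,Y,Z}.
size 0: {}; under {} A still reaches {B,F,P,V,W,Y,Z} ∋ W.
{F}: A⊥W given {F} in G with A→· removed — back-door holds.
P(W|do(A)) = Σ_{F} P(W|A,F)·P(F).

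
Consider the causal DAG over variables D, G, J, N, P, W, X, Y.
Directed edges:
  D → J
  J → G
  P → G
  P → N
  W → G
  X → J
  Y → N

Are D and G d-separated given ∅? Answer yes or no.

Bayes-Ball from D | ∅ reaches {G,J}.
G ∈ reach(D|∅) ⇒ D ⊥̸ G | ∅.

No — D and G are d-connected given ∅.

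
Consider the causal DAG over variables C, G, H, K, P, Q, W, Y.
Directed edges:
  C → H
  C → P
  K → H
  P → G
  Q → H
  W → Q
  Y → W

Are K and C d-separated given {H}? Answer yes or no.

No — K and C are d-connected given {H}.

Bayes-Ball from K | {H} reaches {C,G,P,Q,W,Y}.
C ∈ reach(K|{H}) ⇒ K ⊥̸ C | {H}.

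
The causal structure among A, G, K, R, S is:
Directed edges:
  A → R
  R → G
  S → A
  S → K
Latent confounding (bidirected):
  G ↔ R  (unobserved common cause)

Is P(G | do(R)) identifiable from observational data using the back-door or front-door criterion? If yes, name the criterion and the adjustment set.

desc(R)\{R}={G}; candidates ⊆ {A,K,S}.
R↔G: latent back-door arc(s) into R.
size 0: {}; under {} R still reaches {A,G,K,S} ∋ G.
size 1: {A}, {K}, {S}; under {A} R still reaches {G} ∋ G.
size 2: {A,K}, {A,S}, {K,S}; under {A,K} R still reaches {G} ∋ G.
R↔G cannot be blocked by any observed set — no back-door set.
No mediator lies on a directed R→…→G path.
Neither criterion identifies P(G|do(R)) in this graph.

P(G|do(R)): not identifiable (no BD/FD set).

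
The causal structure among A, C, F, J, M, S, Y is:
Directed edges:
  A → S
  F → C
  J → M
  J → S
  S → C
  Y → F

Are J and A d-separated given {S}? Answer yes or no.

No — J and A are d-connected given {S}.

Bayes-Ball from J | {S} reaches {A,M}.
A ∈ reach(J|{S}) ⇒ J ⊥̸ A | {S}.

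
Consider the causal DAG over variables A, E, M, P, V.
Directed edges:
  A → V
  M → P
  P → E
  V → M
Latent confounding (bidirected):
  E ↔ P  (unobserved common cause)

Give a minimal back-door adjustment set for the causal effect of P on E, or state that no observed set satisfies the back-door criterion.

desc(P)\{P}={E}; candidates ⊆ {A,M,V}.
P↔E: latent back-door arc(s) into P.
size 0: {}; under {} P still reaches {A,E,M,V} ∋ E.
size 1: {A}, {M}, {V}; under {A} P still reaches {E,M,V} ∋ E.
size 2: {A,M}, {A,V}, {M,V}; under {A,M} P still reaches {E} ∋ E.
P↔E cannot be blocked by any observed set — no back-door set.

P→E: no observed back-door set.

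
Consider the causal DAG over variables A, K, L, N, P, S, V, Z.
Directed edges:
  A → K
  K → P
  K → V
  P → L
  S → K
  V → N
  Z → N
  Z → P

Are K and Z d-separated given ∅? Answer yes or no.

Yes — K ⊥ Z | ∅.

Bayes-Ball from K | ∅ reaches {A,L,N,P,S,V}.
Z ∉ reach(K|∅) ⇒ K ⊥ Z | ∅.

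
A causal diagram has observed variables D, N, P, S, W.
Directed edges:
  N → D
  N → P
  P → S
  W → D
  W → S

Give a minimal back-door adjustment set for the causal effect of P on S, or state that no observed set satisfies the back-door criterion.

P→S: minimal back-door set ∅.

desc(P)\{P}={S}; candidates ⊆ {D,N,W}.
∅: P⊥S given ∅ in G with P→· removed — back-door holds.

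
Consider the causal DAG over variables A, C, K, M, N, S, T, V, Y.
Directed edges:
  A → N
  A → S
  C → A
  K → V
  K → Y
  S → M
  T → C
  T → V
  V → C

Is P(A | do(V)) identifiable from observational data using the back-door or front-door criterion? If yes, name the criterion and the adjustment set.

P(A|do(V)): backdoor, adjust for {T}.

desc(V)\{V}={A,C,M,N,S}; candidates ⊆ {K,T,Y}.
size 0: {}; under {} V still reaches {A,C,K,M,N,S,T,Y} ∋ A.
{T}: V⊥A given {T} in G with V→· removed — back-door holds.
P(A|do(V)) = Σ_{T} P(A|V,T)·P(T).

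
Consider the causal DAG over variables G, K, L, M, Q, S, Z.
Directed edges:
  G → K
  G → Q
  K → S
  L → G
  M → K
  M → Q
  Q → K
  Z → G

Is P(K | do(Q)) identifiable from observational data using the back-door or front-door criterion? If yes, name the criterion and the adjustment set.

P(K|do(Q)): backdoor, adjust for {G, M}.

desc(Q)\{Q}={K,S}; candidates ⊆ {G,L,M,Z}.
size 0: {}; under {} Q still reaches {G,K,L,M,S,Z} ∋ K.
size 1: {G}, {L}, {M} …(+1); under {G} Q still reaches {K,M,S} ∋ K.
{G,M}: Q⊥K given {G,M} in G with Q→· removed — back-door holds.
P(K|do(Q)) = Σ_{G,M} P(K|Q,G,M)·P(G,M).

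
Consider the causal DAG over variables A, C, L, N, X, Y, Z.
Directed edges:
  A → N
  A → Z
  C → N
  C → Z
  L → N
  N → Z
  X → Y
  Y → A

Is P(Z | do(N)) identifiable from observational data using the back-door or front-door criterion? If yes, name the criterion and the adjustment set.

P(Z|do(N)): backdoor, adjust for {A, C}.

desc(N)\{N}={Z}; candidates ⊆ {A,C,L,X,Y}.
size 0: {}; under {} N still reaches {A,C,L,X,Y,Z} ∋ Z.
size 1: {A}, {C}, {L} …(+2); under {A} N still reaches {C,L,Z} ∋ Z.
{A,C}: N⊥Z given {A,C} in G with N→· removed — back-door holds.
P(Z|do(N)) = Σ_{A,C} P(Z|N,A,C)·P(A,C).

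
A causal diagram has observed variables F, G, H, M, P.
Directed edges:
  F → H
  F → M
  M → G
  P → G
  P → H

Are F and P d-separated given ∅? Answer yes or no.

Bayes-Ball from F | ∅ reaches {G,H,M}.
P ∉ reach(F|∅) ⇒ F ⊥ P | ∅.

Yes — F ⊥ P | ∅.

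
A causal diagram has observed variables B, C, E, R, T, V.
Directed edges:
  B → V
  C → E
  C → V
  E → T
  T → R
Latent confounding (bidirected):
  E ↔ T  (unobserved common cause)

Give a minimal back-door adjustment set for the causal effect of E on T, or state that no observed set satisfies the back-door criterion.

desc(E)\{E}={R,T}; candidates ⊆ {B,C,V}.
E↔T: latent back-door arc(s) into E.
size 0: {}; under {} E still reaches {C,R,T,V} ∋ T.
size 1: {B}, {C}, {V}; under {B} E still reaches {C,R,T,V} ∋ T.
size 2: {B,C}, {B,V}, {C,V}; under {B,C} E still reaches {R,T} ∋ T.
E↔T cannot be blocked by any observed set — no back-door set.

E→T: no observed back-door set.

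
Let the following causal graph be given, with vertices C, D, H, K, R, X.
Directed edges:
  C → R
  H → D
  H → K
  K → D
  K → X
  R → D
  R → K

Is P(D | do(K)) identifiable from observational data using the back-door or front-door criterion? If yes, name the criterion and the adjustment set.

P(D|do(K)): backdoor, adjust for {H, R}.

desc(K)\{K}={D,X}; candidates ⊆ {C,H,R}.
size 0: {}; under {} K still reaches {C,D,H,R} ∋ D.
size 1: {C}, {H}, {R}; under {C} K still reaches {D,H,R} ∋ D.
{H,R}: K⊥D given {H,R} in G with K→· removed — back-door holds.
P(D|do(K)) = Σ_{H,R} P(D|K,H,R)·P(H,R).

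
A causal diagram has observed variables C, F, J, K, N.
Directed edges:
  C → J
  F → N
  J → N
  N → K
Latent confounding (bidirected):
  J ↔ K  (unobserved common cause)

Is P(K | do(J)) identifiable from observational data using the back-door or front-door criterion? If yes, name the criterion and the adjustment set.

desc(J)\{J}={K,N}; candidates ⊆ {C,F}.
J↔K: latent back-door arc(s) into J.
size 0: {}; under {} J still reaches {C,K} ∋ K.
size 1: {C}, {F}; under {C} J still reaches {K} ∋ K.
size 2: {C,F}; under {C,F} J still reaches {K} ∋ K.
J↔K cannot be blocked by any observed set — no back-door set.
{N}: (i) intercepts every directed J→K path; (ii) no back-door J→{N}; (iii) {J} blocks every back-door {N}→K. Front-door holds.
P(K|do(J)) = Σ_{N} P(N|J) Σ_{J'} P(K|N,J')P(J').

P(K|do(J)): frontdoor, adjust for {N}.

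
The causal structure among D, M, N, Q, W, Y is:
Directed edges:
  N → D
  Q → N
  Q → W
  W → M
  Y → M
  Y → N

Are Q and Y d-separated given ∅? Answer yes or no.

Bayes-Ball from Q | ∅ reaches {D,M,N,W}.
Y ∉ reach(Q|∅) ⇒ Q ⊥ Y | ∅.

Yes — Q ⊥ Y | ∅.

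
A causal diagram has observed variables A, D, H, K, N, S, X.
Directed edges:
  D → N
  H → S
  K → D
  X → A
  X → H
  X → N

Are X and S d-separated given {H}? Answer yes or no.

Bayes-Ball from X | {H} reaches {A,N}.
S ∉ reach(X|{H}) ⇒ X ⊥ S | {H}.

Yes — X ⊥ S | {H}.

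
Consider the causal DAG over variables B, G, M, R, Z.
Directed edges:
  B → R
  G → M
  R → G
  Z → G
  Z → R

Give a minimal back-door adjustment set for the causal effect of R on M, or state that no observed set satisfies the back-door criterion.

desc(R)\{R}={G,M}; candidates ⊆ {B,Z}.
size 0: {}; under {} R still reaches {B,G,M,Z} ∋ M.
{Z}: R⊥M given {Z} in G with R→· removed — back-door holds.

R→M: minimal back-door set {Z}.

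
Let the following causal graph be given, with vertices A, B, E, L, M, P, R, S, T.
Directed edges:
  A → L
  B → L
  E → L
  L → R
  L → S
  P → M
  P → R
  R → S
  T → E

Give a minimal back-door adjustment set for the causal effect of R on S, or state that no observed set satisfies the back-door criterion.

R→S: minimal back-door set {L}.

desc(R)\{R}={S}; candidates ⊆ {A,B,E,L,M,P,T}.
size 0: {}; under {} R still reaches {A,B,E,L,M,P,S,T} ∋ S.
{L}: R⊥S given {L} in G with R→· removed — back-door holds.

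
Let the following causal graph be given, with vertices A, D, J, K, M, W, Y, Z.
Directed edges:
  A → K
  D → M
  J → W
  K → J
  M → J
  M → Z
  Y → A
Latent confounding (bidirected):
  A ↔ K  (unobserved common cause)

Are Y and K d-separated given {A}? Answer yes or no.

No — Y and K are d-connected given {A}.

Bayes-Ball from Y | {A} reaches {J,K,W}.
K ∈ reach(Y|{A}) ⇒ Y ⊥̸ K | {A}.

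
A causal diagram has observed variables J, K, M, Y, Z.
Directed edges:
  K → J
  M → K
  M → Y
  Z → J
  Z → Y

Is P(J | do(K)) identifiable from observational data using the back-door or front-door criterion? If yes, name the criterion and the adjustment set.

P(J|do(K)): backdoor, adjust for ∅.

desc(K)\{K}={J}; candidates ⊆ {M,Y,Z}.
∅: K⊥J given ∅ in G with K→· removed — back-door holds.
P(J|do(K)) = P(J|K) — no adjustment needed.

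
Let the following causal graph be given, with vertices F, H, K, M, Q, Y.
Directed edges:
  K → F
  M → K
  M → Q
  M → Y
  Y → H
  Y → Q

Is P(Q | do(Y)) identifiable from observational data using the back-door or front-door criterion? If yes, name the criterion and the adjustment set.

P(Q|do(Y)): backdoor, adjust for {M}.

desc(Y)\{Y}={H,Q}; candidates ⊆ {F,K,M}.
size 0: {}; under {} Y still reaches {F,K,M,Q} ∋ Q.
{M}: Y⊥Q given {M} in G with Y→· removed — back-door holds.
P(Q|do(Y)) = Σ_{M} P(Q|Y,M)·P(M).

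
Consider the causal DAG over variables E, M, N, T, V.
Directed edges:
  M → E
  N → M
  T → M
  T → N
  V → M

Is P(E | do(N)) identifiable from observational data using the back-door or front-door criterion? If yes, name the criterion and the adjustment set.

desc(N)\{N}={E,M}; candidates ⊆ {T,V}.
size 0: {}; under {} N still reaches {E,M,T} ∋ E.
{T}: N⊥E given {T} in G with N→· removed — back-door holds.
P(E|do(N)) = Σ_{T} P(E|N,T)·P(T).

P(E|do(N)): backdoor, adjust for {T}.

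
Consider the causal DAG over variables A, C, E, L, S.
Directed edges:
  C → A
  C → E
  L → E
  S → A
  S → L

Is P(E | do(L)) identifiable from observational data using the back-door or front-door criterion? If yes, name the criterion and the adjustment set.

desc(L)\{L}={E}; candidates ⊆ {A,C,S}.
∅: L⊥E given ∅ in G with L→· removed — back-door holds.
P(E|do(L)) = P(E|L) — no adjustment needed.

P(E|do(L)): backdoor, adjust for ∅.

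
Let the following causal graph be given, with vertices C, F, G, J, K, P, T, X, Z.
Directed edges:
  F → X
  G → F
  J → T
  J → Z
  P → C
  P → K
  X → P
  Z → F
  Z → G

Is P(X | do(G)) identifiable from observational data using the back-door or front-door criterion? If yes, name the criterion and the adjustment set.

P(X|do(G)): backdoor, adjust for {Z}.

desc(G)\{G}={C,F,K,P,X}; candidates ⊆ {J,T,Z}.
size 0: {}; under {} G still reaches {C,F,J,K,P,T,X,Z} ∋ X.
{Z}: G⊥X given {Z} in G with G→· removed — back-door holds.
P(X|do(G)) = Σ_{Z} P(X|G,Z)·P(Z).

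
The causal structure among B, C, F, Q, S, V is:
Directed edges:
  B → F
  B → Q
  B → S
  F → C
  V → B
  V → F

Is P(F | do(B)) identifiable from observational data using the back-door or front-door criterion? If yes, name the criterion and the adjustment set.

P(F|do(B)): backdoor, adjust for {V}.

desc(B)\{B}={C,F,Q,S}; candidates ⊆ {V}.
size 0: {}; under {} B still reaches {C,F,V} ∋ F.
{V}: B⊥F given {V} in G with B→· removed — back-door holds.
P(F|do(B)) = Σ_{V} P(F|B,V)·P(V).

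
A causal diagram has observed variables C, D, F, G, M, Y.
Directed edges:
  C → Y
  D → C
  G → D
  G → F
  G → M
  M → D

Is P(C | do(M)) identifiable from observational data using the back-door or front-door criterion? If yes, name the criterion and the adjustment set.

P(C|do(M)): backdoor, adjust for {G}.

desc(M)\{M}={C,D,Y}; candidates ⊆ {F,G}.
size 0: {}; under {} M still reaches {C,D,F,G,Y} ∋ C.
{G}: M⊥C given {G} in G with M→· removed — back-door holds.
P(C|do(M)) = Σ_{G} P(C|M,G)·P(G).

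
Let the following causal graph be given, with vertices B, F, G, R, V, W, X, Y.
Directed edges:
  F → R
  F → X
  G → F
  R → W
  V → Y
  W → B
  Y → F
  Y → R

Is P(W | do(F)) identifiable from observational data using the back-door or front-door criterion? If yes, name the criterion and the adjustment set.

desc(F)\{F}={B,R,W,X}; candidates ⊆ {G,V,Y}.
size 0: {}; under {} F still reaches {B,G,R,V,W,Y} ∋ W.
{Y}: F⊥W given {Y} in G with F→· removed — back-door holds.
P(W|do(F)) = Σ_{Y} P(W|F,Y)·P(Y).

P(W|do(F)): backdoor, adjust for {Y}.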